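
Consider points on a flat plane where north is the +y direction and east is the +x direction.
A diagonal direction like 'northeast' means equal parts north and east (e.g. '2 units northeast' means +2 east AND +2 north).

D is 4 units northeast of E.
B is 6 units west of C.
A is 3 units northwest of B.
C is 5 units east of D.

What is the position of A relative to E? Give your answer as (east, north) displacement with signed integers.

Answer: A is at (east=0, north=7) relative to E.

Derivation:
Place E at the origin (east=0, north=0).
  D is 4 units northeast of E: delta (east=+4, north=+4); D at (east=4, north=4).
  C is 5 units east of D: delta (east=+5, north=+0); C at (east=9, north=4).
  B is 6 units west of C: delta (east=-6, north=+0); B at (east=3, north=4).
  A is 3 units northwest of B: delta (east=-3, north=+3); A at (east=0, north=7).
Therefore A relative to E: (east=0, north=7).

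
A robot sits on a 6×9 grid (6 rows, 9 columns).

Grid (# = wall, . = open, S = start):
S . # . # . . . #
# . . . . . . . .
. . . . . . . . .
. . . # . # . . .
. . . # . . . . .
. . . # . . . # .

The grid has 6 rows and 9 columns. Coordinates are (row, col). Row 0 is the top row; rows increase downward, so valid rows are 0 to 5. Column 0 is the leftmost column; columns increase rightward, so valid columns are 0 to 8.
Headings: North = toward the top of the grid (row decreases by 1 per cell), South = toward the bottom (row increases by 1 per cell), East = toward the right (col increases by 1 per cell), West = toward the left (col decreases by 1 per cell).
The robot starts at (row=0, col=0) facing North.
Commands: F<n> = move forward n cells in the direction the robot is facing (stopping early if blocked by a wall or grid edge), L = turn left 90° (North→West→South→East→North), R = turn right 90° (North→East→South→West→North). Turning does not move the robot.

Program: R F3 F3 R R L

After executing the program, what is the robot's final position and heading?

Start: (row=0, col=0), facing North
  R: turn right, now facing East
  F3: move forward 1/3 (blocked), now at (row=0, col=1)
  F3: move forward 0/3 (blocked), now at (row=0, col=1)
  R: turn right, now facing South
  R: turn right, now facing West
  L: turn left, now facing South
Final: (row=0, col=1), facing South

Answer: Final position: (row=0, col=1), facing South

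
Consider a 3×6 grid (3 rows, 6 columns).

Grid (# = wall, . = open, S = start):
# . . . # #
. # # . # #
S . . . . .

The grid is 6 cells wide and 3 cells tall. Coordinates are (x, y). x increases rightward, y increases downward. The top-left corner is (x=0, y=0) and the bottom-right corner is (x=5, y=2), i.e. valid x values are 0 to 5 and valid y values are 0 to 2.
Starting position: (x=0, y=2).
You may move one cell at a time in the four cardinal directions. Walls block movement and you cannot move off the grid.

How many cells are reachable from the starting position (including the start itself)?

Answer: Reachable cells: 11

Derivation:
BFS flood-fill from (x=0, y=2):
  Distance 0: (x=0, y=2)
  Distance 1: (x=0, y=1), (x=1, y=2)
  Distance 2: (x=2, y=2)
  Distance 3: (x=3, y=2)
  Distance 4: (x=3, y=1), (x=4, y=2)
  Distance 5: (x=3, y=0), (x=5, y=2)
  Distance 6: (x=2, y=0)
  Distance 7: (x=1, y=0)
Total reachable: 11 (grid has 11 open cells total)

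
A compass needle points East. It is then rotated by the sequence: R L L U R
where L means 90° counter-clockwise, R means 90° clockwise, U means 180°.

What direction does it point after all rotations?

Start: East
  R (right (90° clockwise)) -> South
  L (left (90° counter-clockwise)) -> East
  L (left (90° counter-clockwise)) -> North
  U (U-turn (180°)) -> South
  R (right (90° clockwise)) -> West
Final: West

Answer: Final heading: West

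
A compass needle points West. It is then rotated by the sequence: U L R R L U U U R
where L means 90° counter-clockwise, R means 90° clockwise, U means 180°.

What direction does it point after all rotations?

Start: West
  U (U-turn (180°)) -> East
  L (left (90° counter-clockwise)) -> North
  R (right (90° clockwise)) -> East
  R (right (90° clockwise)) -> South
  L (left (90° counter-clockwise)) -> East
  U (U-turn (180°)) -> West
  U (U-turn (180°)) -> East
  U (U-turn (180°)) -> West
  R (right (90° clockwise)) -> North
Final: North

Answer: Final heading: North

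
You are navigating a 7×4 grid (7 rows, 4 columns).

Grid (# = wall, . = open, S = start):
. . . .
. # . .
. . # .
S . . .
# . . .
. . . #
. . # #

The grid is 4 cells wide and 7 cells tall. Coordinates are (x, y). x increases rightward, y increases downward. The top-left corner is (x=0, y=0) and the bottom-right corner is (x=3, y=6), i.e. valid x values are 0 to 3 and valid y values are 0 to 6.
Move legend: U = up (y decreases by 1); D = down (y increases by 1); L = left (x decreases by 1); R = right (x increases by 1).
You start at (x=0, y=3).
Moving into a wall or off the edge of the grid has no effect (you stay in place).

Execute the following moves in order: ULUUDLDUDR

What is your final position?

Start: (x=0, y=3)
  U (up): (x=0, y=3) -> (x=0, y=2)
  L (left): blocked, stay at (x=0, y=2)
  U (up): (x=0, y=2) -> (x=0, y=1)
  U (up): (x=0, y=1) -> (x=0, y=0)
  D (down): (x=0, y=0) -> (x=0, y=1)
  L (left): blocked, stay at (x=0, y=1)
  D (down): (x=0, y=1) -> (x=0, y=2)
  U (up): (x=0, y=2) -> (x=0, y=1)
  D (down): (x=0, y=1) -> (x=0, y=2)
  R (right): (x=0, y=2) -> (x=1, y=2)
Final: (x=1, y=2)

Answer: Final position: (x=1, y=2)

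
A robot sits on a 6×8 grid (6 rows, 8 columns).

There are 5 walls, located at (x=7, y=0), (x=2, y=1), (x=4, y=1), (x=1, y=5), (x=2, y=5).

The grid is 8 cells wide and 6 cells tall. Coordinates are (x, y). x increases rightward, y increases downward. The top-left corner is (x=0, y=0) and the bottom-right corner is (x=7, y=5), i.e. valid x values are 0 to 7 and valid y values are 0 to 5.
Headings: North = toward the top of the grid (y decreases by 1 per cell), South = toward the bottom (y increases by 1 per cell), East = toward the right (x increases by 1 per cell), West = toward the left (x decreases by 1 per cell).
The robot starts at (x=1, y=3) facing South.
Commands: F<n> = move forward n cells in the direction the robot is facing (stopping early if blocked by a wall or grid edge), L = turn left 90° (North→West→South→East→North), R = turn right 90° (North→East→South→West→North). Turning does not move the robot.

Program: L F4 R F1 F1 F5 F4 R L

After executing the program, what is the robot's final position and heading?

Start: (x=1, y=3), facing South
  L: turn left, now facing East
  F4: move forward 4, now at (x=5, y=3)
  R: turn right, now facing South
  F1: move forward 1, now at (x=5, y=4)
  F1: move forward 1, now at (x=5, y=5)
  F5: move forward 0/5 (blocked), now at (x=5, y=5)
  F4: move forward 0/4 (blocked), now at (x=5, y=5)
  R: turn right, now facing West
  L: turn left, now facing South
Final: (x=5, y=5), facing South

Answer: Final position: (x=5, y=5), facing South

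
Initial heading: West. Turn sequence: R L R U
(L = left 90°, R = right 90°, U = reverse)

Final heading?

Answer: Final heading: South

Derivation:
Start: West
  R (right (90° clockwise)) -> North
  L (left (90° counter-clockwise)) -> West
  R (right (90° clockwise)) -> North
  U (U-turn (180°)) -> South
Final: South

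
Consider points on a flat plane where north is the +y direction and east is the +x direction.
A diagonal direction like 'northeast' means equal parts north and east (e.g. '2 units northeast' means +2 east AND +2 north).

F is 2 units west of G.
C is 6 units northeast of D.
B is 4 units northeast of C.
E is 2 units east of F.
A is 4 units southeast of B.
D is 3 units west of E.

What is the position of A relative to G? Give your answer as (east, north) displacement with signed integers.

Place G at the origin (east=0, north=0).
  F is 2 units west of G: delta (east=-2, north=+0); F at (east=-2, north=0).
  E is 2 units east of F: delta (east=+2, north=+0); E at (east=0, north=0).
  D is 3 units west of E: delta (east=-3, north=+0); D at (east=-3, north=0).
  C is 6 units northeast of D: delta (east=+6, north=+6); C at (east=3, north=6).
  B is 4 units northeast of C: delta (east=+4, north=+4); B at (east=7, north=10).
  A is 4 units southeast of B: delta (east=+4, north=-4); A at (east=11, north=6).
Therefore A relative to G: (east=11, north=6).

Answer: A is at (east=11, north=6) relative to G.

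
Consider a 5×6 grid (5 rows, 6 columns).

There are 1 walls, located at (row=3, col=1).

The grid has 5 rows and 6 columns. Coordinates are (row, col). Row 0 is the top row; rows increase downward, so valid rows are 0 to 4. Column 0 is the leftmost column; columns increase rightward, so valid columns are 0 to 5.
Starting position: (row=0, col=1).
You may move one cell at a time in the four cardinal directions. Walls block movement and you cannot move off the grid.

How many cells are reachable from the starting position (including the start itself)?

Answer: Reachable cells: 29

Derivation:
BFS flood-fill from (row=0, col=1):
  Distance 0: (row=0, col=1)
  Distance 1: (row=0, col=0), (row=0, col=2), (row=1, col=1)
  Distance 2: (row=0, col=3), (row=1, col=0), (row=1, col=2), (row=2, col=1)
  Distance 3: (row=0, col=4), (row=1, col=3), (row=2, col=0), (row=2, col=2)
  Distance 4: (row=0, col=5), (row=1, col=4), (row=2, col=3), (row=3, col=0), (row=3, col=2)
  Distance 5: (row=1, col=5), (row=2, col=4), (row=3, col=3), (row=4, col=0), (row=4, col=2)
  Distance 6: (row=2, col=5), (row=3, col=4), (row=4, col=1), (row=4, col=3)
  Distance 7: (row=3, col=5), (row=4, col=4)
  Distance 8: (row=4, col=5)
Total reachable: 29 (grid has 29 open cells total)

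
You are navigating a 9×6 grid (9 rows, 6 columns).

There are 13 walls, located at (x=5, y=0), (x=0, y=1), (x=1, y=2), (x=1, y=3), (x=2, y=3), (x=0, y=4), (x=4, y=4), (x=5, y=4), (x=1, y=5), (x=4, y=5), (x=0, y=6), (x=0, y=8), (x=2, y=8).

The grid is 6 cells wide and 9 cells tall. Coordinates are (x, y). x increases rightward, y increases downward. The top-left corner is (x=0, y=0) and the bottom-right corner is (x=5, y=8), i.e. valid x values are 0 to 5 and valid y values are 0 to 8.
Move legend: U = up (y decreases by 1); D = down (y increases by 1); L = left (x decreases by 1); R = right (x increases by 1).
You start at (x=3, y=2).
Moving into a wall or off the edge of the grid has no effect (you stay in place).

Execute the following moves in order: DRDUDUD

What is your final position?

Start: (x=3, y=2)
  D (down): (x=3, y=2) -> (x=3, y=3)
  R (right): (x=3, y=3) -> (x=4, y=3)
  D (down): blocked, stay at (x=4, y=3)
  U (up): (x=4, y=3) -> (x=4, y=2)
  D (down): (x=4, y=2) -> (x=4, y=3)
  U (up): (x=4, y=3) -> (x=4, y=2)
  D (down): (x=4, y=2) -> (x=4, y=3)
Final: (x=4, y=3)

Answer: Final position: (x=4, y=3)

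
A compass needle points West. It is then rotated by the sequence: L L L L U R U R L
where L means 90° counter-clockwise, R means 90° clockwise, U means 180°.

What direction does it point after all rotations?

Start: West
  L (left (90° counter-clockwise)) -> South
  L (left (90° counter-clockwise)) -> East
  L (left (90° counter-clockwise)) -> North
  L (left (90° counter-clockwise)) -> West
  U (U-turn (180°)) -> East
  R (right (90° clockwise)) -> South
  U (U-turn (180°)) -> North
  R (right (90° clockwise)) -> East
  L (left (90° counter-clockwise)) -> North
Final: North

Answer: Final heading: North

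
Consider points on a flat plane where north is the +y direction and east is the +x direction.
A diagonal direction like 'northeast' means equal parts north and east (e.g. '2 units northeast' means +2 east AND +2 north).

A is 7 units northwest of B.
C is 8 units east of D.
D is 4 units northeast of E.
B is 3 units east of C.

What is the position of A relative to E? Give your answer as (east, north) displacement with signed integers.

Place E at the origin (east=0, north=0).
  D is 4 units northeast of E: delta (east=+4, north=+4); D at (east=4, north=4).
  C is 8 units east of D: delta (east=+8, north=+0); C at (east=12, north=4).
  B is 3 units east of C: delta (east=+3, north=+0); B at (east=15, north=4).
  A is 7 units northwest of B: delta (east=-7, north=+7); A at (east=8, north=11).
Therefore A relative to E: (east=8, north=11).

Answer: A is at (east=8, north=11) relative to E.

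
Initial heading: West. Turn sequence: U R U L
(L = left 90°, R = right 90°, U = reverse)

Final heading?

Answer: Final heading: West

Derivation:
Start: West
  U (U-turn (180°)) -> East
  R (right (90° clockwise)) -> South
  U (U-turn (180°)) -> North
  L (left (90° counter-clockwise)) -> West
Final: West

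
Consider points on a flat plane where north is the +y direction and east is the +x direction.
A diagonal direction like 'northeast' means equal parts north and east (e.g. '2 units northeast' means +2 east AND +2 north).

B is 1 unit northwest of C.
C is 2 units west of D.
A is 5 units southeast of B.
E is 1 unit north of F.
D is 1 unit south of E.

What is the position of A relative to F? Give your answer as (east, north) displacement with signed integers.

Answer: A is at (east=2, north=-4) relative to F.

Derivation:
Place F at the origin (east=0, north=0).
  E is 1 unit north of F: delta (east=+0, north=+1); E at (east=0, north=1).
  D is 1 unit south of E: delta (east=+0, north=-1); D at (east=0, north=0).
  C is 2 units west of D: delta (east=-2, north=+0); C at (east=-2, north=0).
  B is 1 unit northwest of C: delta (east=-1, north=+1); B at (east=-3, north=1).
  A is 5 units southeast of B: delta (east=+5, north=-5); A at (east=2, north=-4).
Therefore A relative to F: (east=2, north=-4).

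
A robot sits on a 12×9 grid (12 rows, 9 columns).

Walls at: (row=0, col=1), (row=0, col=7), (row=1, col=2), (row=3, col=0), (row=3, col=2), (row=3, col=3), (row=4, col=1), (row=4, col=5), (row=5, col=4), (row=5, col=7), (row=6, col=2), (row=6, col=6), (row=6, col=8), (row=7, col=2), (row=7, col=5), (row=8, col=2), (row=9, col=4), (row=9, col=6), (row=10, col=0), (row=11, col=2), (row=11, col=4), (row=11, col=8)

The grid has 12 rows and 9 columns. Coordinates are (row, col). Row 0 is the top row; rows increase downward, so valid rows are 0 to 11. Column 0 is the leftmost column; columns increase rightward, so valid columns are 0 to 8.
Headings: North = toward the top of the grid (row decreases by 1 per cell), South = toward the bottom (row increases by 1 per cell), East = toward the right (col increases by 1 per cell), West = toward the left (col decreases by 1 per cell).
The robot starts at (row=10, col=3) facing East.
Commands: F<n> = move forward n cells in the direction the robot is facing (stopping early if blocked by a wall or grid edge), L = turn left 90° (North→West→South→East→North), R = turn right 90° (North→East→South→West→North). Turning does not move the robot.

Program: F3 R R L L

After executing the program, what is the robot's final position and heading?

Start: (row=10, col=3), facing East
  F3: move forward 3, now at (row=10, col=6)
  R: turn right, now facing South
  R: turn right, now facing West
  L: turn left, now facing South
  L: turn left, now facing East
Final: (row=10, col=6), facing East

Answer: Final position: (row=10, col=6), facing East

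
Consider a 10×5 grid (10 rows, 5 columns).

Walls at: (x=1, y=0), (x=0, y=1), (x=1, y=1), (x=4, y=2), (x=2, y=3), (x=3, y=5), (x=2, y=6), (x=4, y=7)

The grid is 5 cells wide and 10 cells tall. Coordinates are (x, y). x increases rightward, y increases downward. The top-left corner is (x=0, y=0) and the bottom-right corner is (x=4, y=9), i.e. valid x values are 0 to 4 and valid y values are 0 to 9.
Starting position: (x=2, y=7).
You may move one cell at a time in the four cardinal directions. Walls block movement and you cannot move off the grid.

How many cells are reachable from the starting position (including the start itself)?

Answer: Reachable cells: 41

Derivation:
BFS flood-fill from (x=2, y=7):
  Distance 0: (x=2, y=7)
  Distance 1: (x=1, y=7), (x=3, y=7), (x=2, y=8)
  Distance 2: (x=1, y=6), (x=3, y=6), (x=0, y=7), (x=1, y=8), (x=3, y=8), (x=2, y=9)
  Distance 3: (x=1, y=5), (x=0, y=6), (x=4, y=6), (x=0, y=8), (x=4, y=8), (x=1, y=9), (x=3, y=9)
  Distance 4: (x=1, y=4), (x=0, y=5), (x=2, y=5), (x=4, y=5), (x=0, y=9), (x=4, y=9)
  Distance 5: (x=1, y=3), (x=0, y=4), (x=2, y=4), (x=4, y=4)
  Distance 6: (x=1, y=2), (x=0, y=3), (x=4, y=3), (x=3, y=4)
  Distance 7: (x=0, y=2), (x=2, y=2), (x=3, y=3)
  Distance 8: (x=2, y=1), (x=3, y=2)
  Distance 9: (x=2, y=0), (x=3, y=1)
  Distance 10: (x=3, y=0), (x=4, y=1)
  Distance 11: (x=4, y=0)
Total reachable: 41 (grid has 42 open cells total)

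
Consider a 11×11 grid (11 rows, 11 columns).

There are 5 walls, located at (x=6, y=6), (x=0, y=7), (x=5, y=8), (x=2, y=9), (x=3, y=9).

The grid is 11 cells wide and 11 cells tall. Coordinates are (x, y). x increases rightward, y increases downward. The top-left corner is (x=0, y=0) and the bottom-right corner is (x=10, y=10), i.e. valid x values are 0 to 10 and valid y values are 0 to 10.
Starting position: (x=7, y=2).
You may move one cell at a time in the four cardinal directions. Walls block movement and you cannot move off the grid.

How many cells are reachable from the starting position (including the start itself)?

BFS flood-fill from (x=7, y=2):
  Distance 0: (x=7, y=2)
  Distance 1: (x=7, y=1), (x=6, y=2), (x=8, y=2), (x=7, y=3)
  Distance 2: (x=7, y=0), (x=6, y=1), (x=8, y=1), (x=5, y=2), (x=9, y=2), (x=6, y=3), (x=8, y=3), (x=7, y=4)
  Distance 3: (x=6, y=0), (x=8, y=0), (x=5, y=1), (x=9, y=1), (x=4, y=2), (x=10, y=2), (x=5, y=3), (x=9, y=3), (x=6, y=4), (x=8, y=4), (x=7, y=5)
  Distance 4: (x=5, y=0), (x=9, y=0), (x=4, y=1), (x=10, y=1), (x=3, y=2), (x=4, y=3), (x=10, y=3), (x=5, y=4), (x=9, y=4), (x=6, y=5), (x=8, y=5), (x=7, y=6)
  Distance 5: (x=4, y=0), (x=10, y=0), (x=3, y=1), (x=2, y=2), (x=3, y=3), (x=4, y=4), (x=10, y=4), (x=5, y=5), (x=9, y=5), (x=8, y=6), (x=7, y=7)
  Distance 6: (x=3, y=0), (x=2, y=1), (x=1, y=2), (x=2, y=3), (x=3, y=4), (x=4, y=5), (x=10, y=5), (x=5, y=6), (x=9, y=6), (x=6, y=7), (x=8, y=7), (x=7, y=8)
  Distance 7: (x=2, y=0), (x=1, y=1), (x=0, y=2), (x=1, y=3), (x=2, y=4), (x=3, y=5), (x=4, y=6), (x=10, y=6), (x=5, y=7), (x=9, y=7), (x=6, y=8), (x=8, y=8), (x=7, y=9)
  Distance 8: (x=1, y=0), (x=0, y=1), (x=0, y=3), (x=1, y=4), (x=2, y=5), (x=3, y=6), (x=4, y=7), (x=10, y=7), (x=9, y=8), (x=6, y=9), (x=8, y=9), (x=7, y=10)
  Distance 9: (x=0, y=0), (x=0, y=4), (x=1, y=5), (x=2, y=6), (x=3, y=7), (x=4, y=8), (x=10, y=8), (x=5, y=9), (x=9, y=9), (x=6, y=10), (x=8, y=10)
  Distance 10: (x=0, y=5), (x=1, y=6), (x=2, y=7), (x=3, y=8), (x=4, y=9), (x=10, y=9), (x=5, y=10), (x=9, y=10)
  Distance 11: (x=0, y=6), (x=1, y=7), (x=2, y=8), (x=4, y=10), (x=10, y=10)
  Distance 12: (x=1, y=8), (x=3, y=10)
  Distance 13: (x=0, y=8), (x=1, y=9), (x=2, y=10)
  Distance 14: (x=0, y=9), (x=1, y=10)
  Distance 15: (x=0, y=10)
Total reachable: 116 (grid has 116 open cells total)

Answer: Reachable cells: 116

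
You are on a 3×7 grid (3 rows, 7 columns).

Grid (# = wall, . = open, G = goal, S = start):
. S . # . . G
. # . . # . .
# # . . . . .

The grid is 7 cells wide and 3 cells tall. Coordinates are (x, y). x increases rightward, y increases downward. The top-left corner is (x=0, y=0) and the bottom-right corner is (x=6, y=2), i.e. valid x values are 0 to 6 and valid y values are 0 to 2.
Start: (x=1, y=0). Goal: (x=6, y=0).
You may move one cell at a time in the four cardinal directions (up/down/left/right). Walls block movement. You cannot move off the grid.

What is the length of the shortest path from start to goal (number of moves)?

BFS from (x=1, y=0) until reaching (x=6, y=0):
  Distance 0: (x=1, y=0)
  Distance 1: (x=0, y=0), (x=2, y=0)
  Distance 2: (x=0, y=1), (x=2, y=1)
  Distance 3: (x=3, y=1), (x=2, y=2)
  Distance 4: (x=3, y=2)
  Distance 5: (x=4, y=2)
  Distance 6: (x=5, y=2)
  Distance 7: (x=5, y=1), (x=6, y=2)
  Distance 8: (x=5, y=0), (x=6, y=1)
  Distance 9: (x=4, y=0), (x=6, y=0)  <- goal reached here
One shortest path (9 moves): (x=1, y=0) -> (x=2, y=0) -> (x=2, y=1) -> (x=3, y=1) -> (x=3, y=2) -> (x=4, y=2) -> (x=5, y=2) -> (x=6, y=2) -> (x=6, y=1) -> (x=6, y=0)

Answer: Shortest path length: 9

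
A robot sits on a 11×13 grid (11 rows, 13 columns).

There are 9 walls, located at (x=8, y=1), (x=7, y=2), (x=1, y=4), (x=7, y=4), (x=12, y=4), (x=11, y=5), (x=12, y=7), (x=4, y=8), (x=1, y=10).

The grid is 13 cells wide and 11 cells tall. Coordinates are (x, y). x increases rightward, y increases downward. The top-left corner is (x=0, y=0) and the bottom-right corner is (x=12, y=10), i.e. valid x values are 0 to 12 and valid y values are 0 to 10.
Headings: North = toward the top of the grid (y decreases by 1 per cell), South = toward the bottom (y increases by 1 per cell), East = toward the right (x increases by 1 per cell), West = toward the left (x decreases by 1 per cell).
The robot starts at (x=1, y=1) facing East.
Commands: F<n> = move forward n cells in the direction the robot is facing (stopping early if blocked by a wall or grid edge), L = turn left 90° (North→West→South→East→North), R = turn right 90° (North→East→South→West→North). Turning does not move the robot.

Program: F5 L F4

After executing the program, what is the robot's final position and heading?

Answer: Final position: (x=6, y=0), facing North

Derivation:
Start: (x=1, y=1), facing East
  F5: move forward 5, now at (x=6, y=1)
  L: turn left, now facing North
  F4: move forward 1/4 (blocked), now at (x=6, y=0)
Final: (x=6, y=0), facing North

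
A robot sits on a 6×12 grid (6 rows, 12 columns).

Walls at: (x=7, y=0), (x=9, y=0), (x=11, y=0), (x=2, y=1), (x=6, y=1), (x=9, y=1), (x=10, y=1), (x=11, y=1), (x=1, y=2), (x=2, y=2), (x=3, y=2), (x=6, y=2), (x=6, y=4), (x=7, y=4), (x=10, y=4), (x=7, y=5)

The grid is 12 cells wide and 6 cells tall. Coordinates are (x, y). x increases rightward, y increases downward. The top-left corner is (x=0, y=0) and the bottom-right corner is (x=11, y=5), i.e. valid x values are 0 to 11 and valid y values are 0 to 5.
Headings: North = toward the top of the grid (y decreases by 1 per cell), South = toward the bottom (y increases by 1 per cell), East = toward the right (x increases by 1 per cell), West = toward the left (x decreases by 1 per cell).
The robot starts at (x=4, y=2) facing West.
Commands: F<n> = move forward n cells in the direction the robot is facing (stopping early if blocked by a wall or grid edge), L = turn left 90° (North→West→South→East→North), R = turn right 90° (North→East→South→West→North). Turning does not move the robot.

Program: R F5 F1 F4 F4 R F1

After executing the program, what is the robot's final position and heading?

Answer: Final position: (x=5, y=0), facing East

Derivation:
Start: (x=4, y=2), facing West
  R: turn right, now facing North
  F5: move forward 2/5 (blocked), now at (x=4, y=0)
  F1: move forward 0/1 (blocked), now at (x=4, y=0)
  F4: move forward 0/4 (blocked), now at (x=4, y=0)
  F4: move forward 0/4 (blocked), now at (x=4, y=0)
  R: turn right, now facing East
  F1: move forward 1, now at (x=5, y=0)
Final: (x=5, y=0), facing East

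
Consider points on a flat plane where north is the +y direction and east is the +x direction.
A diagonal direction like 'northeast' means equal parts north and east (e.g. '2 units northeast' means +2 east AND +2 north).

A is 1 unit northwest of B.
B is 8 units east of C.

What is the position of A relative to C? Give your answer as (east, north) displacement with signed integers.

Answer: A is at (east=7, north=1) relative to C.

Derivation:
Place C at the origin (east=0, north=0).
  B is 8 units east of C: delta (east=+8, north=+0); B at (east=8, north=0).
  A is 1 unit northwest of B: delta (east=-1, north=+1); A at (east=7, north=1).
Therefore A relative to C: (east=7, north=1).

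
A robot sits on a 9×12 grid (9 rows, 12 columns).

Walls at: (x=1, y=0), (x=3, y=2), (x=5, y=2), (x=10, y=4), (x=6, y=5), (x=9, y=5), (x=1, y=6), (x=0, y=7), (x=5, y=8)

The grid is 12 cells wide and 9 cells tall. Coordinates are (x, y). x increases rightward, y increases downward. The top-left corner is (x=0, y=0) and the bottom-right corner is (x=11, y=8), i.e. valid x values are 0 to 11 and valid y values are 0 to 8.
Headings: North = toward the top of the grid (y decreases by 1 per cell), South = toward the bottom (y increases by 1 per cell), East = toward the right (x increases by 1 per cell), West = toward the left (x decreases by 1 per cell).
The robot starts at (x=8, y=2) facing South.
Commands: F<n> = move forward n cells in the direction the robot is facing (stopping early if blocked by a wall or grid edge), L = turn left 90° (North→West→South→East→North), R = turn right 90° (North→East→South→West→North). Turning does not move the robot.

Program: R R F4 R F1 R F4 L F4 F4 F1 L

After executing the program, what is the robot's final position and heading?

Answer: Final position: (x=9, y=4), facing North

Derivation:
Start: (x=8, y=2), facing South
  R: turn right, now facing West
  R: turn right, now facing North
  F4: move forward 2/4 (blocked), now at (x=8, y=0)
  R: turn right, now facing East
  F1: move forward 1, now at (x=9, y=0)
  R: turn right, now facing South
  F4: move forward 4, now at (x=9, y=4)
  L: turn left, now facing East
  F4: move forward 0/4 (blocked), now at (x=9, y=4)
  F4: move forward 0/4 (blocked), now at (x=9, y=4)
  F1: move forward 0/1 (blocked), now at (x=9, y=4)
  L: turn left, now facing North
Final: (x=9, y=4), facing North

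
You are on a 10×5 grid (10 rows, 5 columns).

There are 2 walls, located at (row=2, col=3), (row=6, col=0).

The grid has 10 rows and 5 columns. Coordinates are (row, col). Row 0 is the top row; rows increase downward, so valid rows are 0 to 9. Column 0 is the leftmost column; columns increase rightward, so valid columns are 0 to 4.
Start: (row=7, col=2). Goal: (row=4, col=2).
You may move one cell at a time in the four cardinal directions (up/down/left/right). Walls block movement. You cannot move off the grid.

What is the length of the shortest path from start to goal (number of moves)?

BFS from (row=7, col=2) until reaching (row=4, col=2):
  Distance 0: (row=7, col=2)
  Distance 1: (row=6, col=2), (row=7, col=1), (row=7, col=3), (row=8, col=2)
  Distance 2: (row=5, col=2), (row=6, col=1), (row=6, col=3), (row=7, col=0), (row=7, col=4), (row=8, col=1), (row=8, col=3), (row=9, col=2)
  Distance 3: (row=4, col=2), (row=5, col=1), (row=5, col=3), (row=6, col=4), (row=8, col=0), (row=8, col=4), (row=9, col=1), (row=9, col=3)  <- goal reached here
One shortest path (3 moves): (row=7, col=2) -> (row=6, col=2) -> (row=5, col=2) -> (row=4, col=2)

Answer: Shortest path length: 3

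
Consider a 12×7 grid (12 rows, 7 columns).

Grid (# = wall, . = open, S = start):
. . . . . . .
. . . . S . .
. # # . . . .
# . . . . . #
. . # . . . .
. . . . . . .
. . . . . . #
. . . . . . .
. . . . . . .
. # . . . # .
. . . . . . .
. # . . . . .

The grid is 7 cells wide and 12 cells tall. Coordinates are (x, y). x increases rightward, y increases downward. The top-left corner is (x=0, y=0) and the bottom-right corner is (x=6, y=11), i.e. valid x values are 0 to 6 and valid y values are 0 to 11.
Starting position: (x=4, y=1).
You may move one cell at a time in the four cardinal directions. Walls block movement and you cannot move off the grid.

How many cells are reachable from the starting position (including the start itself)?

BFS flood-fill from (x=4, y=1):
  Distance 0: (x=4, y=1)
  Distance 1: (x=4, y=0), (x=3, y=1), (x=5, y=1), (x=4, y=2)
  Distance 2: (x=3, y=0), (x=5, y=0), (x=2, y=1), (x=6, y=1), (x=3, y=2), (x=5, y=2), (x=4, y=3)
  Distance 3: (x=2, y=0), (x=6, y=0), (x=1, y=1), (x=6, y=2), (x=3, y=3), (x=5, y=3), (x=4, y=4)
  Distance 4: (x=1, y=0), (x=0, y=1), (x=2, y=3), (x=3, y=4), (x=5, y=4), (x=4, y=5)
  Distance 5: (x=0, y=0), (x=0, y=2), (x=1, y=3), (x=6, y=4), (x=3, y=5), (x=5, y=5), (x=4, y=6)
  Distance 6: (x=1, y=4), (x=2, y=5), (x=6, y=5), (x=3, y=6), (x=5, y=6), (x=4, y=7)
  Distance 7: (x=0, y=4), (x=1, y=5), (x=2, y=6), (x=3, y=7), (x=5, y=7), (x=4, y=8)
  Distance 8: (x=0, y=5), (x=1, y=6), (x=2, y=7), (x=6, y=7), (x=3, y=8), (x=5, y=8), (x=4, y=9)
  Distance 9: (x=0, y=6), (x=1, y=7), (x=2, y=8), (x=6, y=8), (x=3, y=9), (x=4, y=10)
  Distance 10: (x=0, y=7), (x=1, y=8), (x=2, y=9), (x=6, y=9), (x=3, y=10), (x=5, y=10), (x=4, y=11)
  Distance 11: (x=0, y=8), (x=2, y=10), (x=6, y=10), (x=3, y=11), (x=5, y=11)
  Distance 12: (x=0, y=9), (x=1, y=10), (x=2, y=11), (x=6, y=11)
  Distance 13: (x=0, y=10)
  Distance 14: (x=0, y=11)
Total reachable: 75 (grid has 75 open cells total)

Answer: Reachable cells: 75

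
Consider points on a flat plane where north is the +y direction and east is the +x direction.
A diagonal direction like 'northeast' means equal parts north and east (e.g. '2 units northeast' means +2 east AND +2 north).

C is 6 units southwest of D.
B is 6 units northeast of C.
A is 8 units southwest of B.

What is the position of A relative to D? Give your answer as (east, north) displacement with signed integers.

Place D at the origin (east=0, north=0).
  C is 6 units southwest of D: delta (east=-6, north=-6); C at (east=-6, north=-6).
  B is 6 units northeast of C: delta (east=+6, north=+6); B at (east=0, north=0).
  A is 8 units southwest of B: delta (east=-8, north=-8); A at (east=-8, north=-8).
Therefore A relative to D: (east=-8, north=-8).

Answer: A is at (east=-8, north=-8) relative to D.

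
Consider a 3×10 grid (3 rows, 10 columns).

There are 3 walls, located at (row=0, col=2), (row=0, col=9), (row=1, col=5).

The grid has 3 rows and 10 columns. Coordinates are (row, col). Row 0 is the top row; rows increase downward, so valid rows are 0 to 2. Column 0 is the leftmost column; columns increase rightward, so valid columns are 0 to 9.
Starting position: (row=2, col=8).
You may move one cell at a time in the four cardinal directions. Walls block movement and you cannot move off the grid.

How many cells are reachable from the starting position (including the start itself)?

BFS flood-fill from (row=2, col=8):
  Distance 0: (row=2, col=8)
  Distance 1: (row=1, col=8), (row=2, col=7), (row=2, col=9)
  Distance 2: (row=0, col=8), (row=1, col=7), (row=1, col=9), (row=2, col=6)
  Distance 3: (row=0, col=7), (row=1, col=6), (row=2, col=5)
  Distance 4: (row=0, col=6), (row=2, col=4)
  Distance 5: (row=0, col=5), (row=1, col=4), (row=2, col=3)
  Distance 6: (row=0, col=4), (row=1, col=3), (row=2, col=2)
  Distance 7: (row=0, col=3), (row=1, col=2), (row=2, col=1)
  Distance 8: (row=1, col=1), (row=2, col=0)
  Distance 9: (row=0, col=1), (row=1, col=0)
  Distance 10: (row=0, col=0)
Total reachable: 27 (grid has 27 open cells total)

Answer: Reachable cells: 27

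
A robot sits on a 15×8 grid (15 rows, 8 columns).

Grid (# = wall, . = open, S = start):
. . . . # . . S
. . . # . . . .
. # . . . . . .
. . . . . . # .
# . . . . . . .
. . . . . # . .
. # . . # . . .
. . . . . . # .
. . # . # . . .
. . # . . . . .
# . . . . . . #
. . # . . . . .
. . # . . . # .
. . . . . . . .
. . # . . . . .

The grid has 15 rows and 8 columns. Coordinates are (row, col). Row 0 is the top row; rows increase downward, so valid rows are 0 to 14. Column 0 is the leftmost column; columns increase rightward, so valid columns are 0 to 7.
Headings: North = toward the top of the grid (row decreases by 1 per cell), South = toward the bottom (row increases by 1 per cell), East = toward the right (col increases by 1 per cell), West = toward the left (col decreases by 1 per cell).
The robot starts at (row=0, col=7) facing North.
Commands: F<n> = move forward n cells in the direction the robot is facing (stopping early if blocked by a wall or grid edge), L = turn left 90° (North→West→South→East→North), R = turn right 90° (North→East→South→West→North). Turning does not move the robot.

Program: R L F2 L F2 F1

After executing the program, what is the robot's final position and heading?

Start: (row=0, col=7), facing North
  R: turn right, now facing East
  L: turn left, now facing North
  F2: move forward 0/2 (blocked), now at (row=0, col=7)
  L: turn left, now facing West
  F2: move forward 2, now at (row=0, col=5)
  F1: move forward 0/1 (blocked), now at (row=0, col=5)
Final: (row=0, col=5), facing West

Answer: Final position: (row=0, col=5), facing West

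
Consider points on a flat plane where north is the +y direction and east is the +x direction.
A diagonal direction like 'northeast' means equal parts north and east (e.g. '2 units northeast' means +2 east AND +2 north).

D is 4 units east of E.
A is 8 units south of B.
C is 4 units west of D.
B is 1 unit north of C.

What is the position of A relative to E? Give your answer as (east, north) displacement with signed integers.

Answer: A is at (east=0, north=-7) relative to E.

Derivation:
Place E at the origin (east=0, north=0).
  D is 4 units east of E: delta (east=+4, north=+0); D at (east=4, north=0).
  C is 4 units west of D: delta (east=-4, north=+0); C at (east=0, north=0).
  B is 1 unit north of C: delta (east=+0, north=+1); B at (east=0, north=1).
  A is 8 units south of B: delta (east=+0, north=-8); A at (east=0, north=-7).
Therefore A relative to E: (east=0, north=-7).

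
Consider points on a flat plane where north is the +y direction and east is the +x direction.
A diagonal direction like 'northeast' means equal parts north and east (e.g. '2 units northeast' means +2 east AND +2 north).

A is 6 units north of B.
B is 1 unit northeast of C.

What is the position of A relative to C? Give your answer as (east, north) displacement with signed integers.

Answer: A is at (east=1, north=7) relative to C.

Derivation:
Place C at the origin (east=0, north=0).
  B is 1 unit northeast of C: delta (east=+1, north=+1); B at (east=1, north=1).
  A is 6 units north of B: delta (east=+0, north=+6); A at (east=1, north=7).
Therefore A relative to C: (east=1, north=7).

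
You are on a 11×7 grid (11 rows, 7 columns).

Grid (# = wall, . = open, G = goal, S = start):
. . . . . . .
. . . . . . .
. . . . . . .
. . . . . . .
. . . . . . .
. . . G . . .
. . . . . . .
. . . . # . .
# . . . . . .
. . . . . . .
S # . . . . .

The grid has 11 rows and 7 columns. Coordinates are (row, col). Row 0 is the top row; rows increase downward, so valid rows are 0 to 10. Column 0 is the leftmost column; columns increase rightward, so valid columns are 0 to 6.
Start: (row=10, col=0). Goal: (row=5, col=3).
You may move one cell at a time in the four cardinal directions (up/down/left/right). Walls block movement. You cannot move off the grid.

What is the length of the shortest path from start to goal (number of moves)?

BFS from (row=10, col=0) until reaching (row=5, col=3):
  Distance 0: (row=10, col=0)
  Distance 1: (row=9, col=0)
  Distance 2: (row=9, col=1)
  Distance 3: (row=8, col=1), (row=9, col=2)
  Distance 4: (row=7, col=1), (row=8, col=2), (row=9, col=3), (row=10, col=2)
  Distance 5: (row=6, col=1), (row=7, col=0), (row=7, col=2), (row=8, col=3), (row=9, col=4), (row=10, col=3)
  Distance 6: (row=5, col=1), (row=6, col=0), (row=6, col=2), (row=7, col=3), (row=8, col=4), (row=9, col=5), (row=10, col=4)
  Distance 7: (row=4, col=1), (row=5, col=0), (row=5, col=2), (row=6, col=3), (row=8, col=5), (row=9, col=6), (row=10, col=5)
  Distance 8: (row=3, col=1), (row=4, col=0), (row=4, col=2), (row=5, col=3), (row=6, col=4), (row=7, col=5), (row=8, col=6), (row=10, col=6)  <- goal reached here
One shortest path (8 moves): (row=10, col=0) -> (row=9, col=0) -> (row=9, col=1) -> (row=9, col=2) -> (row=9, col=3) -> (row=8, col=3) -> (row=7, col=3) -> (row=6, col=3) -> (row=5, col=3)

Answer: Shortest path length: 8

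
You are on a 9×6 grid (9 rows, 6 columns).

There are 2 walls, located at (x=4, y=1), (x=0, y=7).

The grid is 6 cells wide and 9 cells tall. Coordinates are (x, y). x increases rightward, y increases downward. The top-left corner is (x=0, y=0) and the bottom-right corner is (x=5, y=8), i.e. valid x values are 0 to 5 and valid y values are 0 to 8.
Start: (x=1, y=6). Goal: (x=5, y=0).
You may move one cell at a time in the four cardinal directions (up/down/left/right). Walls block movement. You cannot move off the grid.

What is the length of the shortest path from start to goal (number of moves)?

BFS from (x=1, y=6) until reaching (x=5, y=0):
  Distance 0: (x=1, y=6)
  Distance 1: (x=1, y=5), (x=0, y=6), (x=2, y=6), (x=1, y=7)
  Distance 2: (x=1, y=4), (x=0, y=5), (x=2, y=5), (x=3, y=6), (x=2, y=7), (x=1, y=8)
  Distance 3: (x=1, y=3), (x=0, y=4), (x=2, y=4), (x=3, y=5), (x=4, y=6), (x=3, y=7), (x=0, y=8), (x=2, y=8)
  Distance 4: (x=1, y=2), (x=0, y=3), (x=2, y=3), (x=3, y=4), (x=4, y=5), (x=5, y=6), (x=4, y=7), (x=3, y=8)
  Distance 5: (x=1, y=1), (x=0, y=2), (x=2, y=2), (x=3, y=3), (x=4, y=4), (x=5, y=5), (x=5, y=7), (x=4, y=8)
  Distance 6: (x=1, y=0), (x=0, y=1), (x=2, y=1), (x=3, y=2), (x=4, y=3), (x=5, y=4), (x=5, y=8)
  Distance 7: (x=0, y=0), (x=2, y=0), (x=3, y=1), (x=4, y=2), (x=5, y=3)
  Distance 8: (x=3, y=0), (x=5, y=2)
  Distance 9: (x=4, y=0), (x=5, y=1)
  Distance 10: (x=5, y=0)  <- goal reached here
One shortest path (10 moves): (x=1, y=6) -> (x=2, y=6) -> (x=3, y=6) -> (x=4, y=6) -> (x=5, y=6) -> (x=5, y=5) -> (x=5, y=4) -> (x=5, y=3) -> (x=5, y=2) -> (x=5, y=1) -> (x=5, y=0)

Answer: Shortest path length: 10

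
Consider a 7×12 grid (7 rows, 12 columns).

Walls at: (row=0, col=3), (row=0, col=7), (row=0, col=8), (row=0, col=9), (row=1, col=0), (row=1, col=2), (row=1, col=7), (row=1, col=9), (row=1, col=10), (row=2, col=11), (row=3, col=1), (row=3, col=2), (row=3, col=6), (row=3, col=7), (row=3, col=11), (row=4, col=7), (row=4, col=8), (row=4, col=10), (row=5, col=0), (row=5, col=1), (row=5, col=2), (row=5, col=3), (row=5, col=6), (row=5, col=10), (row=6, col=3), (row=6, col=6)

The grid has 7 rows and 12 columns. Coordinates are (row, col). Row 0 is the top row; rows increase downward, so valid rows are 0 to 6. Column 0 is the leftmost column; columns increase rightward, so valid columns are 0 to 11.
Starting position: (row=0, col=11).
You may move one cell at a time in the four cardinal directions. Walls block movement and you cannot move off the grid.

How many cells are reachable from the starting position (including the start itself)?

Answer: Reachable cells: 3

Derivation:
BFS flood-fill from (row=0, col=11):
  Distance 0: (row=0, col=11)
  Distance 1: (row=0, col=10), (row=1, col=11)
Total reachable: 3 (grid has 58 open cells total)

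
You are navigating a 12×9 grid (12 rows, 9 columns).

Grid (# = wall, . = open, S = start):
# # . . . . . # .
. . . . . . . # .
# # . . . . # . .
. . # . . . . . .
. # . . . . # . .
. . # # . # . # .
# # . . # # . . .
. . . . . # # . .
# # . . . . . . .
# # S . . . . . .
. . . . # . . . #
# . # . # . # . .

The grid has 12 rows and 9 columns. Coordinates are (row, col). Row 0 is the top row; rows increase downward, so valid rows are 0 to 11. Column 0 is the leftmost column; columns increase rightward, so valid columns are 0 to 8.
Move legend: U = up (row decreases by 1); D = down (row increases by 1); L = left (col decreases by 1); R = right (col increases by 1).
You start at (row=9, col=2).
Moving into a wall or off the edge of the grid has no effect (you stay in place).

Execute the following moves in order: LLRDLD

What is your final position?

Start: (row=9, col=2)
  L (left): blocked, stay at (row=9, col=2)
  L (left): blocked, stay at (row=9, col=2)
  R (right): (row=9, col=2) -> (row=9, col=3)
  D (down): (row=9, col=3) -> (row=10, col=3)
  L (left): (row=10, col=3) -> (row=10, col=2)
  D (down): blocked, stay at (row=10, col=2)
Final: (row=10, col=2)

Answer: Final position: (row=10, col=2)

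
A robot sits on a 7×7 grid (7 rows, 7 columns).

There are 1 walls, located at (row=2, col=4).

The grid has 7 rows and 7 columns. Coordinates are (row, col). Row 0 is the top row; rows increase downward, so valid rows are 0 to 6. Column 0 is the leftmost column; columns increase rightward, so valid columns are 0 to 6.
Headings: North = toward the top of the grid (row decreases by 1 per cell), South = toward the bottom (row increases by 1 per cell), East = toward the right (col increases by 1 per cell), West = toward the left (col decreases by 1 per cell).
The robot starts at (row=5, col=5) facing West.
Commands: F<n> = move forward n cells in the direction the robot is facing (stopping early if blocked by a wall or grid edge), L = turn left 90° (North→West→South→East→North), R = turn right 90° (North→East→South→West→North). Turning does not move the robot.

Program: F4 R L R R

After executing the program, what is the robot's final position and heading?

Answer: Final position: (row=5, col=1), facing East

Derivation:
Start: (row=5, col=5), facing West
  F4: move forward 4, now at (row=5, col=1)
  R: turn right, now facing North
  L: turn left, now facing West
  R: turn right, now facing North
  R: turn right, now facing East
Final: (row=5, col=1), facing East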